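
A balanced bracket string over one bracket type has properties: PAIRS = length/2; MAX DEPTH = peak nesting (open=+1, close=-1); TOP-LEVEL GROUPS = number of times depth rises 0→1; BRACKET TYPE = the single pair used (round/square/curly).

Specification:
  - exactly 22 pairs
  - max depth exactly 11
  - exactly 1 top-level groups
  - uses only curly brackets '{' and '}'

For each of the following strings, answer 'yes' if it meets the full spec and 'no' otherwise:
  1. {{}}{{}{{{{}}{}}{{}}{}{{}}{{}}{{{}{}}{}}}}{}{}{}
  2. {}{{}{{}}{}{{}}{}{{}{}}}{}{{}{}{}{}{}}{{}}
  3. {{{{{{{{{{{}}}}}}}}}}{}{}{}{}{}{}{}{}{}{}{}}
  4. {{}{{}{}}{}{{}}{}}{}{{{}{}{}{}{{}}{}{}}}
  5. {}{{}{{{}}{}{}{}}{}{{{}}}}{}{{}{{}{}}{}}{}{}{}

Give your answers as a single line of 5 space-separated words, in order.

Answer: no no yes no no

Derivation:
String 1 '{{}}{{}{{{{}}{}}{{}}{}{{}}{{}}{{{}{}}{}}}}{}{}{}': depth seq [1 2 1 0 1 2 1 2 3 4 5 4 3 4 3 2 3 4 3 2 3 2 3 4 3 2 3 4 3 2 3 4 5 4 5 4 3 4 3 2 1 0 1 0 1 0 1 0]
  -> pairs=24 depth=5 groups=5 -> no
String 2 '{}{{}{{}}{}{{}}{}{{}{}}}{}{{}{}{}{}{}}{{}}': depth seq [1 0 1 2 1 2 3 2 1 2 1 2 3 2 1 2 1 2 3 2 3 2 1 0 1 0 1 2 1 2 1 2 1 2 1 2 1 0 1 2 1 0]
  -> pairs=21 depth=3 groups=5 -> no
String 3 '{{{{{{{{{{{}}}}}}}}}}{}{}{}{}{}{}{}{}{}{}{}}': depth seq [1 2 3 4 5 6 7 8 9 10 11 10 9 8 7 6 5 4 3 2 1 2 1 2 1 2 1 2 1 2 1 2 1 2 1 2 1 2 1 2 1 2 1 0]
  -> pairs=22 depth=11 groups=1 -> yes
String 4 '{{}{{}{}}{}{{}}{}}{}{{{}{}{}{}{{}}{}{}}}': depth seq [1 2 1 2 3 2 3 2 1 2 1 2 3 2 1 2 1 0 1 0 1 2 3 2 3 2 3 2 3 2 3 4 3 2 3 2 3 2 1 0]
  -> pairs=20 depth=4 groups=3 -> no
String 5 '{}{{}{{{}}{}{}{}}{}{{{}}}}{}{{}{{}{}}{}}{}{}{}': depth seq [1 0 1 2 1 2 3 4 3 2 3 2 3 2 3 2 1 2 1 2 3 4 3 2 1 0 1 0 1 2 1 2 3 2 3 2 1 2 1 0 1 0 1 0 1 0]
  -> pairs=23 depth=4 groups=7 -> no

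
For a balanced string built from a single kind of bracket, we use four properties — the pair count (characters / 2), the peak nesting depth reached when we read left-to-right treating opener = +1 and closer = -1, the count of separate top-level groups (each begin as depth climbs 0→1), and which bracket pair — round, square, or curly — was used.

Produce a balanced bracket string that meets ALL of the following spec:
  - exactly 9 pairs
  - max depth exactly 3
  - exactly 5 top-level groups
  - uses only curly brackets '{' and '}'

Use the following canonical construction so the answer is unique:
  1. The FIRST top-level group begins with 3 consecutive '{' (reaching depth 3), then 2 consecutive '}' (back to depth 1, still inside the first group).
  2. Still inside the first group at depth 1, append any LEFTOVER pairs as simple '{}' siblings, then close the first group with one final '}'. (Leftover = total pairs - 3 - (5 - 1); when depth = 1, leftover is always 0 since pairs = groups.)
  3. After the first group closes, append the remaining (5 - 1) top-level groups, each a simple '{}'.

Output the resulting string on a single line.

Spec: pairs=9 depth=3 groups=5
Leftover pairs = 9 - 3 - (5-1) = 2
First group: deep chain of depth 3 + 2 sibling pairs
Remaining 4 groups: simple '{}' each

Answer: {{{}}{}{}}{}{}{}{}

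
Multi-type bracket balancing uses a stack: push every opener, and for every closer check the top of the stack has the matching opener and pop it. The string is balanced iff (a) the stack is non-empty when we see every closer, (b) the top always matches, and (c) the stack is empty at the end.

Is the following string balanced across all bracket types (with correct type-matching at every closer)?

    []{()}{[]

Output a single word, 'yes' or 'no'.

pos 0: push '['; stack = [
pos 1: ']' matches '['; pop; stack = (empty)
pos 2: push '{'; stack = {
pos 3: push '('; stack = {(
pos 4: ')' matches '('; pop; stack = {
pos 5: '}' matches '{'; pop; stack = (empty)
pos 6: push '{'; stack = {
pos 7: push '['; stack = {[
pos 8: ']' matches '['; pop; stack = {
end: stack still non-empty ({) → INVALID
Verdict: unclosed openers at end: { → no

Answer: no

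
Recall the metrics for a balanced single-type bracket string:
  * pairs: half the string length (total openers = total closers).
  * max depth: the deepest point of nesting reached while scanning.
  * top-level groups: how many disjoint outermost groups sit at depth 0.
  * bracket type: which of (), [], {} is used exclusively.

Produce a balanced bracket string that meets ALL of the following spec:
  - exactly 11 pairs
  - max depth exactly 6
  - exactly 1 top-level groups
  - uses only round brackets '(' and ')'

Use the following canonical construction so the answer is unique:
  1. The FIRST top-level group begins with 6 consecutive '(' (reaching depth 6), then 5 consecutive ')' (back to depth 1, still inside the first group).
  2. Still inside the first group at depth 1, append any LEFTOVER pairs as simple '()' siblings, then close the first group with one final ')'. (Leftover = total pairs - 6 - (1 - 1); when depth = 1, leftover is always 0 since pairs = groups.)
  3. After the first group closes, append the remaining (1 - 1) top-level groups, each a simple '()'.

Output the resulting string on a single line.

Spec: pairs=11 depth=6 groups=1
Leftover pairs = 11 - 6 - (1-1) = 5
First group: deep chain of depth 6 + 5 sibling pairs
Remaining 0 groups: simple '()' each

Answer: (((((()))))()()()()())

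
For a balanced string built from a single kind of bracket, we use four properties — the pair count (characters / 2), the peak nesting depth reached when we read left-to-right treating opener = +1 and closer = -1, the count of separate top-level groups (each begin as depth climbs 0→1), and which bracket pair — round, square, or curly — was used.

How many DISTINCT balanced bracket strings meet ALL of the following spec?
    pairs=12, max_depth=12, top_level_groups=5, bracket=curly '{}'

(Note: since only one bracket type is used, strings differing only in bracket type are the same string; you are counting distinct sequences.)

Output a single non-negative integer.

Spec: pairs=12 depth=12 groups=5
Count(depth <= 12) = 13260
Count(depth <= 11) = 13260
Count(depth == 12) = 13260 - 13260 = 0

Answer: 0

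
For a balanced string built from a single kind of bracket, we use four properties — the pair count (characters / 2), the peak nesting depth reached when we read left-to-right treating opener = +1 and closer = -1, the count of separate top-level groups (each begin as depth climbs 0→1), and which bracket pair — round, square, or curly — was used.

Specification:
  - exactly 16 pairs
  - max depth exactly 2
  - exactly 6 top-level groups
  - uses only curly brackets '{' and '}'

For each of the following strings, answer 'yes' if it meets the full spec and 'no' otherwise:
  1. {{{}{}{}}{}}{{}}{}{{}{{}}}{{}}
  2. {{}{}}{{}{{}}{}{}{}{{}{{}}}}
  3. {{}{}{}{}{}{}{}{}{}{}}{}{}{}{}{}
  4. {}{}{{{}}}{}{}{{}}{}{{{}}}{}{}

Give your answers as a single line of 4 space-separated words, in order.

Answer: no no yes no

Derivation:
String 1 '{{{}{}{}}{}}{{}}{}{{}{{}}}{{}}': depth seq [1 2 3 2 3 2 3 2 1 2 1 0 1 2 1 0 1 0 1 2 1 2 3 2 1 0 1 2 1 0]
  -> pairs=15 depth=3 groups=5 -> no
String 2 '{{}{}}{{}{{}}{}{}{}{{}{{}}}}': depth seq [1 2 1 2 1 0 1 2 1 2 3 2 1 2 1 2 1 2 1 2 3 2 3 4 3 2 1 0]
  -> pairs=14 depth=4 groups=2 -> no
String 3 '{{}{}{}{}{}{}{}{}{}{}}{}{}{}{}{}': depth seq [1 2 1 2 1 2 1 2 1 2 1 2 1 2 1 2 1 2 1 2 1 0 1 0 1 0 1 0 1 0 1 0]
  -> pairs=16 depth=2 groups=6 -> yes
String 4 '{}{}{{{}}}{}{}{{}}{}{{{}}}{}{}': depth seq [1 0 1 0 1 2 3 2 1 0 1 0 1 0 1 2 1 0 1 0 1 2 3 2 1 0 1 0 1 0]
  -> pairs=15 depth=3 groups=10 -> no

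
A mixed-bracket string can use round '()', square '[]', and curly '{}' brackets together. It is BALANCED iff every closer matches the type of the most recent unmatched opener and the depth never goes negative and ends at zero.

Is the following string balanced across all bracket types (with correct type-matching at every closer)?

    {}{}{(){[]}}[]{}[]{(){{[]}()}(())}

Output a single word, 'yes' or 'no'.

Answer: yes

Derivation:
pos 0: push '{'; stack = {
pos 1: '}' matches '{'; pop; stack = (empty)
pos 2: push '{'; stack = {
pos 3: '}' matches '{'; pop; stack = (empty)
pos 4: push '{'; stack = {
pos 5: push '('; stack = {(
pos 6: ')' matches '('; pop; stack = {
pos 7: push '{'; stack = {{
pos 8: push '['; stack = {{[
pos 9: ']' matches '['; pop; stack = {{
pos 10: '}' matches '{'; pop; stack = {
pos 11: '}' matches '{'; pop; stack = (empty)
pos 12: push '['; stack = [
pos 13: ']' matches '['; pop; stack = (empty)
pos 14: push '{'; stack = {
pos 15: '}' matches '{'; pop; stack = (empty)
pos 16: push '['; stack = [
pos 17: ']' matches '['; pop; stack = (empty)
pos 18: push '{'; stack = {
pos 19: push '('; stack = {(
pos 20: ')' matches '('; pop; stack = {
pos 21: push '{'; stack = {{
pos 22: push '{'; stack = {{{
pos 23: push '['; stack = {{{[
pos 24: ']' matches '['; pop; stack = {{{
pos 25: '}' matches '{'; pop; stack = {{
pos 26: push '('; stack = {{(
pos 27: ')' matches '('; pop; stack = {{
pos 28: '}' matches '{'; pop; stack = {
pos 29: push '('; stack = {(
pos 30: push '('; stack = {((
pos 31: ')' matches '('; pop; stack = {(
pos 32: ')' matches '('; pop; stack = {
pos 33: '}' matches '{'; pop; stack = (empty)
end: stack empty → VALID
Verdict: properly nested → yes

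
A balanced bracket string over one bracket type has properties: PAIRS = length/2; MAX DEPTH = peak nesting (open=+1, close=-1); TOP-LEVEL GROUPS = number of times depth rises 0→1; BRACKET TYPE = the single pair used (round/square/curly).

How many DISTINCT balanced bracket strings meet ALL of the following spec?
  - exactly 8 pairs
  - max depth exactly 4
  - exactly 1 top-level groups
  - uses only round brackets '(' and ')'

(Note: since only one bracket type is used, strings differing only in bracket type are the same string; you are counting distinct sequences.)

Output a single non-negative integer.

Answer: 169

Derivation:
Spec: pairs=8 depth=4 groups=1
Count(depth <= 4) = 233
Count(depth <= 3) = 64
Count(depth == 4) = 233 - 64 = 169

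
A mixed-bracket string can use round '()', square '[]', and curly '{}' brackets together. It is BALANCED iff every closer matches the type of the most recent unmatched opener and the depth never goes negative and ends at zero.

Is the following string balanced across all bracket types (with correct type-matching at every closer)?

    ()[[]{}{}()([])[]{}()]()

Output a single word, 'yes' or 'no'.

pos 0: push '('; stack = (
pos 1: ')' matches '('; pop; stack = (empty)
pos 2: push '['; stack = [
pos 3: push '['; stack = [[
pos 4: ']' matches '['; pop; stack = [
pos 5: push '{'; stack = [{
pos 6: '}' matches '{'; pop; stack = [
pos 7: push '{'; stack = [{
pos 8: '}' matches '{'; pop; stack = [
pos 9: push '('; stack = [(
pos 10: ')' matches '('; pop; stack = [
pos 11: push '('; stack = [(
pos 12: push '['; stack = [([
pos 13: ']' matches '['; pop; stack = [(
pos 14: ')' matches '('; pop; stack = [
pos 15: push '['; stack = [[
pos 16: ']' matches '['; pop; stack = [
pos 17: push '{'; stack = [{
pos 18: '}' matches '{'; pop; stack = [
pos 19: push '('; stack = [(
pos 20: ')' matches '('; pop; stack = [
pos 21: ']' matches '['; pop; stack = (empty)
pos 22: push '('; stack = (
pos 23: ')' matches '('; pop; stack = (empty)
end: stack empty → VALID
Verdict: properly nested → yes

Answer: yes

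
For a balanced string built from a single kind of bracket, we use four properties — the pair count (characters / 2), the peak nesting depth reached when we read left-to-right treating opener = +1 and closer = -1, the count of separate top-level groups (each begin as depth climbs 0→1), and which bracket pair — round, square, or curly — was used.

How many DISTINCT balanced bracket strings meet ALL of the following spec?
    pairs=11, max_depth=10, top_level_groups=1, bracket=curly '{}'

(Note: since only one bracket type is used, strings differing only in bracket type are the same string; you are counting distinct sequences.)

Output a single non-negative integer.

Answer: 17

Derivation:
Spec: pairs=11 depth=10 groups=1
Count(depth <= 10) = 16795
Count(depth <= 9) = 16778
Count(depth == 10) = 16795 - 16778 = 17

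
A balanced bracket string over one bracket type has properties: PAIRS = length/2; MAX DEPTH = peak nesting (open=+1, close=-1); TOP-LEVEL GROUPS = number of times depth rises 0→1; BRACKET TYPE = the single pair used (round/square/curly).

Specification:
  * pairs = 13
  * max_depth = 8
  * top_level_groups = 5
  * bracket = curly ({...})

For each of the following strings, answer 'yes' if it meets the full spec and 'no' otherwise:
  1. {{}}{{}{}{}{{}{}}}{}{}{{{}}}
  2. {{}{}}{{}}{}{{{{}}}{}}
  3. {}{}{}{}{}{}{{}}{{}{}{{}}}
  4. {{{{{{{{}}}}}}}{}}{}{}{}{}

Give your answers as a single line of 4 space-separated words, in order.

Answer: no no no yes

Derivation:
String 1 '{{}}{{}{}{}{{}{}}}{}{}{{{}}}': depth seq [1 2 1 0 1 2 1 2 1 2 1 2 3 2 3 2 1 0 1 0 1 0 1 2 3 2 1 0]
  -> pairs=14 depth=3 groups=5 -> no
String 2 '{{}{}}{{}}{}{{{{}}}{}}': depth seq [1 2 1 2 1 0 1 2 1 0 1 0 1 2 3 4 3 2 1 2 1 0]
  -> pairs=11 depth=4 groups=4 -> no
String 3 '{}{}{}{}{}{}{{}}{{}{}{{}}}': depth seq [1 0 1 0 1 0 1 0 1 0 1 0 1 2 1 0 1 2 1 2 1 2 3 2 1 0]
  -> pairs=13 depth=3 groups=8 -> no
String 4 '{{{{{{{{}}}}}}}{}}{}{}{}{}': depth seq [1 2 3 4 5 6 7 8 7 6 5 4 3 2 1 2 1 0 1 0 1 0 1 0 1 0]
  -> pairs=13 depth=8 groups=5 -> yes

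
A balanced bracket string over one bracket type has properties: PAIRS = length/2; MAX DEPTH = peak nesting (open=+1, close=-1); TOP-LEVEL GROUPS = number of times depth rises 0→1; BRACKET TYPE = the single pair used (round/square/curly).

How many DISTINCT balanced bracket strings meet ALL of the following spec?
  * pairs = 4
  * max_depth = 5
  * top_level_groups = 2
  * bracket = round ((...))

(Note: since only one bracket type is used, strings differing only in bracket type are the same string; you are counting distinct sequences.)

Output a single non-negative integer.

Spec: pairs=4 depth=5 groups=2
Count(depth <= 5) = 5
Count(depth <= 4) = 5
Count(depth == 5) = 5 - 5 = 0

Answer: 0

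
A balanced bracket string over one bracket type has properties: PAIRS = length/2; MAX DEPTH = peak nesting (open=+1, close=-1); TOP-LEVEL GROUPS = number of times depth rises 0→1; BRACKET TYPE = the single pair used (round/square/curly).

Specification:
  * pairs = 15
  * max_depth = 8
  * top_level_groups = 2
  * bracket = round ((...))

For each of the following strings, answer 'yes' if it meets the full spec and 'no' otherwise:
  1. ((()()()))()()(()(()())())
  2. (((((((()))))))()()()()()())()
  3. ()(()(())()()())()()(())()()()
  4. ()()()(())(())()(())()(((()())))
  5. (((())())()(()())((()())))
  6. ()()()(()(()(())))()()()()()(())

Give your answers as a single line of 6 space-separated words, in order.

Answer: no yes no no no no

Derivation:
String 1 '((()()()))()()(()(()())())': depth seq [1 2 3 2 3 2 3 2 1 0 1 0 1 0 1 2 1 2 3 2 3 2 1 2 1 0]
  -> pairs=13 depth=3 groups=4 -> no
String 2 '(((((((()))))))()()()()()())()': depth seq [1 2 3 4 5 6 7 8 7 6 5 4 3 2 1 2 1 2 1 2 1 2 1 2 1 2 1 0 1 0]
  -> pairs=15 depth=8 groups=2 -> yes
String 3 '()(()(())()()())()()(())()()()': depth seq [1 0 1 2 1 2 3 2 1 2 1 2 1 2 1 0 1 0 1 0 1 2 1 0 1 0 1 0 1 0]
  -> pairs=15 depth=3 groups=8 -> no
String 4 '()()()(())(())()(())()(((()())))': depth seq [1 0 1 0 1 0 1 2 1 0 1 2 1 0 1 0 1 2 1 0 1 0 1 2 3 4 3 4 3 2 1 0]
  -> pairs=16 depth=4 groups=9 -> no
String 5 '(((())())()(()())((()())))': depth seq [1 2 3 4 3 2 3 2 1 2 1 2 3 2 3 2 1 2 3 4 3 4 3 2 1 0]
  -> pairs=13 depth=4 groups=1 -> no
String 6 '()()()(()(()(())))()()()()()(())': depth seq [1 0 1 0 1 0 1 2 1 2 3 2 3 4 3 2 1 0 1 0 1 0 1 0 1 0 1 0 1 2 1 0]
  -> pairs=16 depth=4 groups=10 -> no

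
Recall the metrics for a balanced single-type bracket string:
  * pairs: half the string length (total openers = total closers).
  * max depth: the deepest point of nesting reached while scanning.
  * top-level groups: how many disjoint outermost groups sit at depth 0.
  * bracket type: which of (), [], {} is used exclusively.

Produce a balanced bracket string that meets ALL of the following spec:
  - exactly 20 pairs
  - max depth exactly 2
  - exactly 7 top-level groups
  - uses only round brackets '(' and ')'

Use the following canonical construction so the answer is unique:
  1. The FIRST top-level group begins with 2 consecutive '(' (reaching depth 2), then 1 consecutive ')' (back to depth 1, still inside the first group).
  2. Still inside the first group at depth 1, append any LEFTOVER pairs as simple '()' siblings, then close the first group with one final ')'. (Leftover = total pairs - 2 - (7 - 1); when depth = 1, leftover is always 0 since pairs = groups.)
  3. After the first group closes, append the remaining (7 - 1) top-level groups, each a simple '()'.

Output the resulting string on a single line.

Answer: (()()()()()()()()()()()()())()()()()()()

Derivation:
Spec: pairs=20 depth=2 groups=7
Leftover pairs = 20 - 2 - (7-1) = 12
First group: deep chain of depth 2 + 12 sibling pairs
Remaining 6 groups: simple '()' each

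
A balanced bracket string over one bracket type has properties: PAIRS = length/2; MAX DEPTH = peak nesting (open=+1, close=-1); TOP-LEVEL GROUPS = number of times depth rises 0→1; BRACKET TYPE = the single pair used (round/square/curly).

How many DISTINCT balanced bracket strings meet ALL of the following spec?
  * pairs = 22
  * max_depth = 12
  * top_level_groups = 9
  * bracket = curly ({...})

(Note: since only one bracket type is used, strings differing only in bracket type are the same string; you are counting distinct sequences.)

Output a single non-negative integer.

Spec: pairs=22 depth=12 groups=9
Count(depth <= 12) = 379629432
Count(depth <= 11) = 379625274
Count(depth == 12) = 379629432 - 379625274 = 4158

Answer: 4158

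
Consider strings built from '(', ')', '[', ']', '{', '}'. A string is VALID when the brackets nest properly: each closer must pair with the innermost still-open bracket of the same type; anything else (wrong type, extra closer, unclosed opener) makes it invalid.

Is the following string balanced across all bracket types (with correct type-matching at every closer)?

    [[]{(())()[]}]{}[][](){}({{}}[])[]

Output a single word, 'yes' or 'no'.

Answer: yes

Derivation:
pos 0: push '['; stack = [
pos 1: push '['; stack = [[
pos 2: ']' matches '['; pop; stack = [
pos 3: push '{'; stack = [{
pos 4: push '('; stack = [{(
pos 5: push '('; stack = [{((
pos 6: ')' matches '('; pop; stack = [{(
pos 7: ')' matches '('; pop; stack = [{
pos 8: push '('; stack = [{(
pos 9: ')' matches '('; pop; stack = [{
pos 10: push '['; stack = [{[
pos 11: ']' matches '['; pop; stack = [{
pos 12: '}' matches '{'; pop; stack = [
pos 13: ']' matches '['; pop; stack = (empty)
pos 14: push '{'; stack = {
pos 15: '}' matches '{'; pop; stack = (empty)
pos 16: push '['; stack = [
pos 17: ']' matches '['; pop; stack = (empty)
pos 18: push '['; stack = [
pos 19: ']' matches '['; pop; stack = (empty)
pos 20: push '('; stack = (
pos 21: ')' matches '('; pop; stack = (empty)
pos 22: push '{'; stack = {
pos 23: '}' matches '{'; pop; stack = (empty)
pos 24: push '('; stack = (
pos 25: push '{'; stack = ({
pos 26: push '{'; stack = ({{
pos 27: '}' matches '{'; pop; stack = ({
pos 28: '}' matches '{'; pop; stack = (
pos 29: push '['; stack = ([
pos 30: ']' matches '['; pop; stack = (
pos 31: ')' matches '('; pop; stack = (empty)
pos 32: push '['; stack = [
pos 33: ']' matches '['; pop; stack = (empty)
end: stack empty → VALID
Verdict: properly nested → yes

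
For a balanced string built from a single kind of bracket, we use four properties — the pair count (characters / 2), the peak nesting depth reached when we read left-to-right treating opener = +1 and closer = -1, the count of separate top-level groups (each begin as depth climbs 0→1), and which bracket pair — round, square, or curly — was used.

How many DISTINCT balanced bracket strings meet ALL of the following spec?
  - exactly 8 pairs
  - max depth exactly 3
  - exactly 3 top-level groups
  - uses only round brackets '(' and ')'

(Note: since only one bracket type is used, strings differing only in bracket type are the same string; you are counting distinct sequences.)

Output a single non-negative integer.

Spec: pairs=8 depth=3 groups=3
Count(depth <= 3) = 168
Count(depth <= 2) = 21
Count(depth == 3) = 168 - 21 = 147

Answer: 147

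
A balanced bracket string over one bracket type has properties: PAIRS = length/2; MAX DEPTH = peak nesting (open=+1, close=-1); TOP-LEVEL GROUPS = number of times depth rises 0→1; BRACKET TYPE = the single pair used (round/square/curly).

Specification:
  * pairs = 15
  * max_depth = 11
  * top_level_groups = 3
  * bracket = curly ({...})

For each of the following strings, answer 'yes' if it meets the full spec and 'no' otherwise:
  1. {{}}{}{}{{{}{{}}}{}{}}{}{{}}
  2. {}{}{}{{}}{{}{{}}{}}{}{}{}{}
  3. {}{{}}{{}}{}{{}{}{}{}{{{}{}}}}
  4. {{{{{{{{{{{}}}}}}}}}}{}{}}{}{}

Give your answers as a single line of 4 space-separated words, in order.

Answer: no no no yes

Derivation:
String 1 '{{}}{}{}{{{}{{}}}{}{}}{}{{}}': depth seq [1 2 1 0 1 0 1 0 1 2 3 2 3 4 3 2 1 2 1 2 1 0 1 0 1 2 1 0]
  -> pairs=14 depth=4 groups=6 -> no
String 2 '{}{}{}{{}}{{}{{}}{}}{}{}{}{}': depth seq [1 0 1 0 1 0 1 2 1 0 1 2 1 2 3 2 1 2 1 0 1 0 1 0 1 0 1 0]
  -> pairs=14 depth=3 groups=9 -> no
String 3 '{}{{}}{{}}{}{{}{}{}{}{{{}{}}}}': depth seq [1 0 1 2 1 0 1 2 1 0 1 0 1 2 1 2 1 2 1 2 1 2 3 4 3 4 3 2 1 0]
  -> pairs=15 depth=4 groups=5 -> no
String 4 '{{{{{{{{{{{}}}}}}}}}}{}{}}{}{}': depth seq [1 2 3 4 5 6 7 8 9 10 11 10 9 8 7 6 5 4 3 2 1 2 1 2 1 0 1 0 1 0]
  -> pairs=15 depth=11 groups=3 -> yes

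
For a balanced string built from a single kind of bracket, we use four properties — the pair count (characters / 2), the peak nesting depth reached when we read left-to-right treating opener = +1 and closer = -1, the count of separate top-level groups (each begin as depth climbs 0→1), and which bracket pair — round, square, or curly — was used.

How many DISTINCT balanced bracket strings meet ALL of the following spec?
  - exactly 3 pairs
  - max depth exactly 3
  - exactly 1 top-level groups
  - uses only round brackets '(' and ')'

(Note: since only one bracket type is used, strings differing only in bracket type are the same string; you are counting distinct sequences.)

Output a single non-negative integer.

Spec: pairs=3 depth=3 groups=1
Count(depth <= 3) = 2
Count(depth <= 2) = 1
Count(depth == 3) = 2 - 1 = 1

Answer: 1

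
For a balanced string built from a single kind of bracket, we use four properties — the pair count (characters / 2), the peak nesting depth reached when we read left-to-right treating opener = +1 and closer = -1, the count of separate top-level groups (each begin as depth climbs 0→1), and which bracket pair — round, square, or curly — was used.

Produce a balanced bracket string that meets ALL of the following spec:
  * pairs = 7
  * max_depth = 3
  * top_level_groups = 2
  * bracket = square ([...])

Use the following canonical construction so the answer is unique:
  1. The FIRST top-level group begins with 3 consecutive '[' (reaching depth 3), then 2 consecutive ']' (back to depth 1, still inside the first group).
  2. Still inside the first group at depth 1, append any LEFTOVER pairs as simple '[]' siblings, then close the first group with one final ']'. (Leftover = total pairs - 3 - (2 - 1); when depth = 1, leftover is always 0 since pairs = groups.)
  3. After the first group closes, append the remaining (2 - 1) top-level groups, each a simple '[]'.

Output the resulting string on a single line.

Spec: pairs=7 depth=3 groups=2
Leftover pairs = 7 - 3 - (2-1) = 3
First group: deep chain of depth 3 + 3 sibling pairs
Remaining 1 groups: simple '[]' each

Answer: [[[]][][][]][]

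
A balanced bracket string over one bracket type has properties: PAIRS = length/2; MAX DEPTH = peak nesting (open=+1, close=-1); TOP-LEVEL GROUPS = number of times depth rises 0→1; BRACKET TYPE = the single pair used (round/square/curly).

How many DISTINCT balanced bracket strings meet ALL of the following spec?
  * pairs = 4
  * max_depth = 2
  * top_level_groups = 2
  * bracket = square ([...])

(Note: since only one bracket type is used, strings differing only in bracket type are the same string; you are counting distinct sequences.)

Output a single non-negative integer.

Answer: 3

Derivation:
Spec: pairs=4 depth=2 groups=2
Count(depth <= 2) = 3
Count(depth <= 1) = 0
Count(depth == 2) = 3 - 0 = 3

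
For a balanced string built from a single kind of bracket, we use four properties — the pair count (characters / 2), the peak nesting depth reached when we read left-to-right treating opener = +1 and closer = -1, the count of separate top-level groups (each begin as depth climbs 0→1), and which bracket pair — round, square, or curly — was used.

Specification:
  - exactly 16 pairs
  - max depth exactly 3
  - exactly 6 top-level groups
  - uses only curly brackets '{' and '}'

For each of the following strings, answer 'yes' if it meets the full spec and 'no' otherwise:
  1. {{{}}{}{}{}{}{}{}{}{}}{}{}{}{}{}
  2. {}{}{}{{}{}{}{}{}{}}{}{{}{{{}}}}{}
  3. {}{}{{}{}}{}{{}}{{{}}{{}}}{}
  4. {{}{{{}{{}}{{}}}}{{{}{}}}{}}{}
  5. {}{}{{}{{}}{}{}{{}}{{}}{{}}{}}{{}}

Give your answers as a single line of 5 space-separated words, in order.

String 1 '{{{}}{}{}{}{}{}{}{}{}}{}{}{}{}{}': depth seq [1 2 3 2 1 2 1 2 1 2 1 2 1 2 1 2 1 2 1 2 1 0 1 0 1 0 1 0 1 0 1 0]
  -> pairs=16 depth=3 groups=6 -> yes
String 2 '{}{}{}{{}{}{}{}{}{}}{}{{}{{{}}}}{}': depth seq [1 0 1 0 1 0 1 2 1 2 1 2 1 2 1 2 1 2 1 0 1 0 1 2 1 2 3 4 3 2 1 0 1 0]
  -> pairs=17 depth=4 groups=7 -> no
String 3 '{}{}{{}{}}{}{{}}{{{}}{{}}}{}': depth seq [1 0 1 0 1 2 1 2 1 0 1 0 1 2 1 0 1 2 3 2 1 2 3 2 1 0 1 0]
  -> pairs=14 depth=3 groups=7 -> no
String 4 '{{}{{{}{{}}{{}}}}{{{}{}}}{}}{}': depth seq [1 2 1 2 3 4 3 4 5 4 3 4 5 4 3 2 1 2 3 4 3 4 3 2 1 2 1 0 1 0]
  -> pairs=15 depth=5 groups=2 -> no
String 5 '{}{}{{}{{}}{}{}{{}}{{}}{{}}{}}{{}}': depth seq [1 0 1 0 1 2 1 2 3 2 1 2 1 2 1 2 3 2 1 2 3 2 1 2 3 2 1 2 1 0 1 2 1 0]
  -> pairs=17 depth=3 groups=4 -> no

Answer: yes no no no no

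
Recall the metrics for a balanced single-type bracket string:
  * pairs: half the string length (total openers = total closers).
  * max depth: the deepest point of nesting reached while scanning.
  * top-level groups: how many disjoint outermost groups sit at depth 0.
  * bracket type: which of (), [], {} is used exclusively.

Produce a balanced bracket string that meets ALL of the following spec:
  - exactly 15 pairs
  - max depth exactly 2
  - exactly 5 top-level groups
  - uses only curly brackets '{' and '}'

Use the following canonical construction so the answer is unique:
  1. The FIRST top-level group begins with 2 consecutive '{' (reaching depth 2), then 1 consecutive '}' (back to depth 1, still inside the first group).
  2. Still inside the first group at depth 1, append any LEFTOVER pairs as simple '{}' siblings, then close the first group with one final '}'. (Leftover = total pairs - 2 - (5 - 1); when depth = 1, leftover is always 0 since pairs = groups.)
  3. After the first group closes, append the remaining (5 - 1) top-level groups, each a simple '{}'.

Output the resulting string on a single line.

Answer: {{}{}{}{}{}{}{}{}{}{}}{}{}{}{}

Derivation:
Spec: pairs=15 depth=2 groups=5
Leftover pairs = 15 - 2 - (5-1) = 9
First group: deep chain of depth 2 + 9 sibling pairs
Remaining 4 groups: simple '{}' each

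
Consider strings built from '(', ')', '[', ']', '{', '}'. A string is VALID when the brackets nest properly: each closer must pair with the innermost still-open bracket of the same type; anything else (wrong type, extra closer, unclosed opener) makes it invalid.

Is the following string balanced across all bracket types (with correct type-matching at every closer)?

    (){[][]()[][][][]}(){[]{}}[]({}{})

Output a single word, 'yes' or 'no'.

pos 0: push '('; stack = (
pos 1: ')' matches '('; pop; stack = (empty)
pos 2: push '{'; stack = {
pos 3: push '['; stack = {[
pos 4: ']' matches '['; pop; stack = {
pos 5: push '['; stack = {[
pos 6: ']' matches '['; pop; stack = {
pos 7: push '('; stack = {(
pos 8: ')' matches '('; pop; stack = {
pos 9: push '['; stack = {[
pos 10: ']' matches '['; pop; stack = {
pos 11: push '['; stack = {[
pos 12: ']' matches '['; pop; stack = {
pos 13: push '['; stack = {[
pos 14: ']' matches '['; pop; stack = {
pos 15: push '['; stack = {[
pos 16: ']' matches '['; pop; stack = {
pos 17: '}' matches '{'; pop; stack = (empty)
pos 18: push '('; stack = (
pos 19: ')' matches '('; pop; stack = (empty)
pos 20: push '{'; stack = {
pos 21: push '['; stack = {[
pos 22: ']' matches '['; pop; stack = {
pos 23: push '{'; stack = {{
pos 24: '}' matches '{'; pop; stack = {
pos 25: '}' matches '{'; pop; stack = (empty)
pos 26: push '['; stack = [
pos 27: ']' matches '['; pop; stack = (empty)
pos 28: push '('; stack = (
pos 29: push '{'; stack = ({
pos 30: '}' matches '{'; pop; stack = (
pos 31: push '{'; stack = ({
pos 32: '}' matches '{'; pop; stack = (
pos 33: ')' matches '('; pop; stack = (empty)
end: stack empty → VALID
Verdict: properly nested → yes

Answer: yes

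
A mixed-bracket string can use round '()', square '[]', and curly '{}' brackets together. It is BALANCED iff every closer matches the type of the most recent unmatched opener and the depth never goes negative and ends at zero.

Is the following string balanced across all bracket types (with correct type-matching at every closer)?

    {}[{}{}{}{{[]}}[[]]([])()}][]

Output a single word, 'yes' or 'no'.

pos 0: push '{'; stack = {
pos 1: '}' matches '{'; pop; stack = (empty)
pos 2: push '['; stack = [
pos 3: push '{'; stack = [{
pos 4: '}' matches '{'; pop; stack = [
pos 5: push '{'; stack = [{
pos 6: '}' matches '{'; pop; stack = [
pos 7: push '{'; stack = [{
pos 8: '}' matches '{'; pop; stack = [
pos 9: push '{'; stack = [{
pos 10: push '{'; stack = [{{
pos 11: push '['; stack = [{{[
pos 12: ']' matches '['; pop; stack = [{{
pos 13: '}' matches '{'; pop; stack = [{
pos 14: '}' matches '{'; pop; stack = [
pos 15: push '['; stack = [[
pos 16: push '['; stack = [[[
pos 17: ']' matches '['; pop; stack = [[
pos 18: ']' matches '['; pop; stack = [
pos 19: push '('; stack = [(
pos 20: push '['; stack = [([
pos 21: ']' matches '['; pop; stack = [(
pos 22: ')' matches '('; pop; stack = [
pos 23: push '('; stack = [(
pos 24: ')' matches '('; pop; stack = [
pos 25: saw closer '}' but top of stack is '[' (expected ']') → INVALID
Verdict: type mismatch at position 25: '}' closes '[' → no

Answer: no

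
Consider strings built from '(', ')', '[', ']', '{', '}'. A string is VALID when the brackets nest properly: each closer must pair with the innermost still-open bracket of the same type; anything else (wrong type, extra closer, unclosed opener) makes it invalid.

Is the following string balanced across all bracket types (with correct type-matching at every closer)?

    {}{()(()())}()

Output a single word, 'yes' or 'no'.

Answer: yes

Derivation:
pos 0: push '{'; stack = {
pos 1: '}' matches '{'; pop; stack = (empty)
pos 2: push '{'; stack = {
pos 3: push '('; stack = {(
pos 4: ')' matches '('; pop; stack = {
pos 5: push '('; stack = {(
pos 6: push '('; stack = {((
pos 7: ')' matches '('; pop; stack = {(
pos 8: push '('; stack = {((
pos 9: ')' matches '('; pop; stack = {(
pos 10: ')' matches '('; pop; stack = {
pos 11: '}' matches '{'; pop; stack = (empty)
pos 12: push '('; stack = (
pos 13: ')' matches '('; pop; stack = (empty)
end: stack empty → VALID
Verdict: properly nested → yes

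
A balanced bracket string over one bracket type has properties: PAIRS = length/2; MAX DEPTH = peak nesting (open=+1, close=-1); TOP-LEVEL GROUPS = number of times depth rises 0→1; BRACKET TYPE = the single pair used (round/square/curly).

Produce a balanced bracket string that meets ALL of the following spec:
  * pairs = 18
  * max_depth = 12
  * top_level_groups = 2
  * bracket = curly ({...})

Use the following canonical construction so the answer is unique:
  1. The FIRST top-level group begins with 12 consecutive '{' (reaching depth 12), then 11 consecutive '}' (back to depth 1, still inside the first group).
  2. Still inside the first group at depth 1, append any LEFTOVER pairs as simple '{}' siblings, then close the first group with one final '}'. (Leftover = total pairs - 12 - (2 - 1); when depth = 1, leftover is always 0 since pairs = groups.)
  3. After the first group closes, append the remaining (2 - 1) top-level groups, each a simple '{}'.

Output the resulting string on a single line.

Answer: {{{{{{{{{{{{}}}}}}}}}}}{}{}{}{}{}}{}

Derivation:
Spec: pairs=18 depth=12 groups=2
Leftover pairs = 18 - 12 - (2-1) = 5
First group: deep chain of depth 12 + 5 sibling pairs
Remaining 1 groups: simple '{}' each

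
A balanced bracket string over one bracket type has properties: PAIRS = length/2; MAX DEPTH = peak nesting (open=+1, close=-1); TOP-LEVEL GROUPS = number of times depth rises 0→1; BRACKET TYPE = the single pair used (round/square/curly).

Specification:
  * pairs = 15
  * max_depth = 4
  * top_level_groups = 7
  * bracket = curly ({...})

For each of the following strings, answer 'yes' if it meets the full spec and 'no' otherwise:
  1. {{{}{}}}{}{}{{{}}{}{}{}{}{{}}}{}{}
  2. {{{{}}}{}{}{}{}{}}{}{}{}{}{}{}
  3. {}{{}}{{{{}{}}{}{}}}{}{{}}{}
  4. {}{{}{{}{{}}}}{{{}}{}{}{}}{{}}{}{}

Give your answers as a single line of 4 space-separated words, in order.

String 1 '{{{}{}}}{}{}{{{}}{}{}{}{}{{}}}{}{}': depth seq [1 2 3 2 3 2 1 0 1 0 1 0 1 2 3 2 1 2 1 2 1 2 1 2 1 2 3 2 1 0 1 0 1 0]
  -> pairs=17 depth=3 groups=6 -> no
String 2 '{{{{}}}{}{}{}{}{}}{}{}{}{}{}{}': depth seq [1 2 3 4 3 2 1 2 1 2 1 2 1 2 1 2 1 0 1 0 1 0 1 0 1 0 1 0 1 0]
  -> pairs=15 depth=4 groups=7 -> yes
String 3 '{}{{}}{{{{}{}}{}{}}}{}{{}}{}': depth seq [1 0 1 2 1 0 1 2 3 4 3 4 3 2 3 2 3 2 1 0 1 0 1 2 1 0 1 0]
  -> pairs=14 depth=4 groups=6 -> no
String 4 '{}{{}{{}{{}}}}{{{}}{}{}{}}{{}}{}{}': depth seq [1 0 1 2 1 2 3 2 3 4 3 2 1 0 1 2 3 2 1 2 1 2 1 2 1 0 1 2 1 0 1 0 1 0]
  -> pairs=17 depth=4 groups=6 -> no

Answer: no yes no no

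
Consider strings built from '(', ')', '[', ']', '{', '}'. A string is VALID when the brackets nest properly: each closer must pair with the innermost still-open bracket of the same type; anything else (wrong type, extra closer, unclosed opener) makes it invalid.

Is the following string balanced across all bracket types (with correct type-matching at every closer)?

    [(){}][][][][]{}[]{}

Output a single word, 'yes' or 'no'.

Answer: yes

Derivation:
pos 0: push '['; stack = [
pos 1: push '('; stack = [(
pos 2: ')' matches '('; pop; stack = [
pos 3: push '{'; stack = [{
pos 4: '}' matches '{'; pop; stack = [
pos 5: ']' matches '['; pop; stack = (empty)
pos 6: push '['; stack = [
pos 7: ']' matches '['; pop; stack = (empty)
pos 8: push '['; stack = [
pos 9: ']' matches '['; pop; stack = (empty)
pos 10: push '['; stack = [
pos 11: ']' matches '['; pop; stack = (empty)
pos 12: push '['; stack = [
pos 13: ']' matches '['; pop; stack = (empty)
pos 14: push '{'; stack = {
pos 15: '}' matches '{'; pop; stack = (empty)
pos 16: push '['; stack = [
pos 17: ']' matches '['; pop; stack = (empty)
pos 18: push '{'; stack = {
pos 19: '}' matches '{'; pop; stack = (empty)
end: stack empty → VALID
Verdict: properly nested → yes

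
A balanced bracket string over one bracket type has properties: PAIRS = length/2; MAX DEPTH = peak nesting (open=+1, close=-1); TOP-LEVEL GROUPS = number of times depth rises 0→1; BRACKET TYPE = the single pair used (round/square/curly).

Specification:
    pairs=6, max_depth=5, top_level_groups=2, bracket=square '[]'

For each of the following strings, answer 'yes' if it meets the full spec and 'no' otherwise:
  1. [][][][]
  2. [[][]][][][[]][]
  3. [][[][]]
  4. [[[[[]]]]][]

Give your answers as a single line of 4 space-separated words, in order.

Answer: no no no yes

Derivation:
String 1 '[][][][]': depth seq [1 0 1 0 1 0 1 0]
  -> pairs=4 depth=1 groups=4 -> no
String 2 '[[][]][][][[]][]': depth seq [1 2 1 2 1 0 1 0 1 0 1 2 1 0 1 0]
  -> pairs=8 depth=2 groups=5 -> no
String 3 '[][[][]]': depth seq [1 0 1 2 1 2 1 0]
  -> pairs=4 depth=2 groups=2 -> no
String 4 '[[[[[]]]]][]': depth seq [1 2 3 4 5 4 3 2 1 0 1 0]
  -> pairs=6 depth=5 groups=2 -> yes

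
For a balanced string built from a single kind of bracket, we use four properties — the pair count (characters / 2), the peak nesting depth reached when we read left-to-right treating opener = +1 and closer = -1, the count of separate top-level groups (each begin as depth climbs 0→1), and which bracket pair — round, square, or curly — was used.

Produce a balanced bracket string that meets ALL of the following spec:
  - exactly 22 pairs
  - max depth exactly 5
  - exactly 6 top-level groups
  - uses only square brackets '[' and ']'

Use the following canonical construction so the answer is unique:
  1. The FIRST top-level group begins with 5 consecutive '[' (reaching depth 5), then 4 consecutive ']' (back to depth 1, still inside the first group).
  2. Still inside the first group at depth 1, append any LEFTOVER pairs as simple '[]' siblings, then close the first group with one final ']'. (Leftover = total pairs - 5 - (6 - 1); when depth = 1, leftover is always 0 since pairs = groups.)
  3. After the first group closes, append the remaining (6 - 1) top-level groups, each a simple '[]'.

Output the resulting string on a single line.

Answer: [[[[[]]]][][][][][][][][][][][][]][][][][][]

Derivation:
Spec: pairs=22 depth=5 groups=6
Leftover pairs = 22 - 5 - (6-1) = 12
First group: deep chain of depth 5 + 12 sibling pairs
Remaining 5 groups: simple '[]' each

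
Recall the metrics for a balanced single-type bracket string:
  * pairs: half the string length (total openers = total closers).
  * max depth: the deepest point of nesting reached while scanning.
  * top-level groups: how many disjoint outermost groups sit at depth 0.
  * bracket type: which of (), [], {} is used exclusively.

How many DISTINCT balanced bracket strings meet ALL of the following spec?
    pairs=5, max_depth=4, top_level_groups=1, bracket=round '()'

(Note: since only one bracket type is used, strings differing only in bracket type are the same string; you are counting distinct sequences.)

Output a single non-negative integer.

Answer: 5

Derivation:
Spec: pairs=5 depth=4 groups=1
Count(depth <= 4) = 13
Count(depth <= 3) = 8
Count(depth == 4) = 13 - 8 = 5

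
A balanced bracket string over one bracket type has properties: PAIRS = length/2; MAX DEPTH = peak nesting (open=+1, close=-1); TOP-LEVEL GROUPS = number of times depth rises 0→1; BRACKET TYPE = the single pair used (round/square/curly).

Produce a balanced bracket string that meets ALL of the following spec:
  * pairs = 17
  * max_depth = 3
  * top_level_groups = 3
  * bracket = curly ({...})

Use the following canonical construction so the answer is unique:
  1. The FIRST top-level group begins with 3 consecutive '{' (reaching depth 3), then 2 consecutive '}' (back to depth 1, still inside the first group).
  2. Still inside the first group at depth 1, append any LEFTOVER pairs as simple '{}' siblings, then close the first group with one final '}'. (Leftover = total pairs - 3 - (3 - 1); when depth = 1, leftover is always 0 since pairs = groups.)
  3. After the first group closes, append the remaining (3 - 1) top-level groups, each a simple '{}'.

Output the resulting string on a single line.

Answer: {{{}}{}{}{}{}{}{}{}{}{}{}{}{}}{}{}

Derivation:
Spec: pairs=17 depth=3 groups=3
Leftover pairs = 17 - 3 - (3-1) = 12
First group: deep chain of depth 3 + 12 sibling pairs
Remaining 2 groups: simple '{}' each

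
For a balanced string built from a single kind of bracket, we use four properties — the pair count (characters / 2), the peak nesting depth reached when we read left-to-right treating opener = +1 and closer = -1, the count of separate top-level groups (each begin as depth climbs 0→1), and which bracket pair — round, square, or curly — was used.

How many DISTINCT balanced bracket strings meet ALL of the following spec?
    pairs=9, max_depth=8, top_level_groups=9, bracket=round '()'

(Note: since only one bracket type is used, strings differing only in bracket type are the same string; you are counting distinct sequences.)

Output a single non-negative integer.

Spec: pairs=9 depth=8 groups=9
Count(depth <= 8) = 1
Count(depth <= 7) = 1
Count(depth == 8) = 1 - 1 = 0

Answer: 0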